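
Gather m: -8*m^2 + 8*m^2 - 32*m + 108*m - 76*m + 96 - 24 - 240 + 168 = 0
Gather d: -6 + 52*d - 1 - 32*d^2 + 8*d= -32*d^2 + 60*d - 7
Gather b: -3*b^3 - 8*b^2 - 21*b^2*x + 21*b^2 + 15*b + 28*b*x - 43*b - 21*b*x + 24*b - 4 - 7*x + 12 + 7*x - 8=-3*b^3 + b^2*(13 - 21*x) + b*(7*x - 4)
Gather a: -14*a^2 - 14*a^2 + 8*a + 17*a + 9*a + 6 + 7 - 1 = -28*a^2 + 34*a + 12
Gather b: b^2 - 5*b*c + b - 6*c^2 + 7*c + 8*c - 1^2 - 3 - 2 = b^2 + b*(1 - 5*c) - 6*c^2 + 15*c - 6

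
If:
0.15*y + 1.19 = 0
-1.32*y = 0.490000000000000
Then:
No Solution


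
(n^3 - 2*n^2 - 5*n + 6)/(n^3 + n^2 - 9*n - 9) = (n^2 + n - 2)/(n^2 + 4*n + 3)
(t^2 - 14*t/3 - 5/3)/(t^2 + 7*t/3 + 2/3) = (t - 5)/(t + 2)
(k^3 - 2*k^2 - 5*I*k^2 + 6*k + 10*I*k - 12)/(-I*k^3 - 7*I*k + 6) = (I*k^2 + 2*k*(3 - I) - 12)/(k^2 - I*k + 6)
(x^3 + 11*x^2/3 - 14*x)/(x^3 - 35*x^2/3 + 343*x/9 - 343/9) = 3*x*(x + 6)/(3*x^2 - 28*x + 49)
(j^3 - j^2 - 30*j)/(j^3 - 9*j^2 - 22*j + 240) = j/(j - 8)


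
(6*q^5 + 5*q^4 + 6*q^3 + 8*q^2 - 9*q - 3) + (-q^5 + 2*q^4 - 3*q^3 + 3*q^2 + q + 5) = 5*q^5 + 7*q^4 + 3*q^3 + 11*q^2 - 8*q + 2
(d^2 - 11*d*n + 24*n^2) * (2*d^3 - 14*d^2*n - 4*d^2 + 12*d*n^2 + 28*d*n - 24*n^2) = 2*d^5 - 36*d^4*n - 4*d^4 + 214*d^3*n^2 + 72*d^3*n - 468*d^2*n^3 - 428*d^2*n^2 + 288*d*n^4 + 936*d*n^3 - 576*n^4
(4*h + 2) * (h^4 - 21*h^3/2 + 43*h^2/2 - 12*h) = 4*h^5 - 40*h^4 + 65*h^3 - 5*h^2 - 24*h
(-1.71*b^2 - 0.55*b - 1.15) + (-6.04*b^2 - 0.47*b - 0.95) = -7.75*b^2 - 1.02*b - 2.1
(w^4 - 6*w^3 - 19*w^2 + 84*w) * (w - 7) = w^5 - 13*w^4 + 23*w^3 + 217*w^2 - 588*w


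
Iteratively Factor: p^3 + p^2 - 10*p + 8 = (p - 2)*(p^2 + 3*p - 4) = (p - 2)*(p - 1)*(p + 4)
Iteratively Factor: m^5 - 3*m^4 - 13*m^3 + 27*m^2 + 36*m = (m + 1)*(m^4 - 4*m^3 - 9*m^2 + 36*m) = m*(m + 1)*(m^3 - 4*m^2 - 9*m + 36) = m*(m - 4)*(m + 1)*(m^2 - 9) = m*(m - 4)*(m - 3)*(m + 1)*(m + 3)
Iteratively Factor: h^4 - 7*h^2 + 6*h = (h + 3)*(h^3 - 3*h^2 + 2*h) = (h - 2)*(h + 3)*(h^2 - h) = h*(h - 2)*(h + 3)*(h - 1)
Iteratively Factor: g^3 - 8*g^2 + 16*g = (g - 4)*(g^2 - 4*g) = (g - 4)^2*(g)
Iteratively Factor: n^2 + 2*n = (n + 2)*(n)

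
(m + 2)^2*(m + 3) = m^3 + 7*m^2 + 16*m + 12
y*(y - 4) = y^2 - 4*y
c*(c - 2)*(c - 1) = c^3 - 3*c^2 + 2*c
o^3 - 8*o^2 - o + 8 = (o - 8)*(o - 1)*(o + 1)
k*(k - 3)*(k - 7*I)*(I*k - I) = I*k^4 + 7*k^3 - 4*I*k^3 - 28*k^2 + 3*I*k^2 + 21*k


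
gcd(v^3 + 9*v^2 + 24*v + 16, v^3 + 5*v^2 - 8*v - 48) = v^2 + 8*v + 16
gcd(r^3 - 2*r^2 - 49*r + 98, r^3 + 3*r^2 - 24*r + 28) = r^2 + 5*r - 14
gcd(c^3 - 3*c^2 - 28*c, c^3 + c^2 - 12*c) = c^2 + 4*c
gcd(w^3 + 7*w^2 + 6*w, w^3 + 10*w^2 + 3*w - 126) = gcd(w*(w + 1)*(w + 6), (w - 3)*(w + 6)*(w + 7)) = w + 6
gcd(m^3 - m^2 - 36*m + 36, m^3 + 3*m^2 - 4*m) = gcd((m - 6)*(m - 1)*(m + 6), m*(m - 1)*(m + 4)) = m - 1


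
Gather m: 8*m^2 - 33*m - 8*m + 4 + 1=8*m^2 - 41*m + 5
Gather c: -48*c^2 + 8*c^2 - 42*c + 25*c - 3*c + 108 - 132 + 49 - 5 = -40*c^2 - 20*c + 20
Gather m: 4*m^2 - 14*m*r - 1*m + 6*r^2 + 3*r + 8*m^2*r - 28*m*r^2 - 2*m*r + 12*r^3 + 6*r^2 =m^2*(8*r + 4) + m*(-28*r^2 - 16*r - 1) + 12*r^3 + 12*r^2 + 3*r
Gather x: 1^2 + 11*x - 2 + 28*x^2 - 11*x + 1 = 28*x^2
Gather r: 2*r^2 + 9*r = 2*r^2 + 9*r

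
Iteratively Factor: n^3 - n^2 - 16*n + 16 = (n - 4)*(n^2 + 3*n - 4) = (n - 4)*(n - 1)*(n + 4)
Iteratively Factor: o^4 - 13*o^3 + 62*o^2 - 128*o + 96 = (o - 4)*(o^3 - 9*o^2 + 26*o - 24) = (o - 4)*(o - 3)*(o^2 - 6*o + 8) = (o - 4)^2*(o - 3)*(o - 2)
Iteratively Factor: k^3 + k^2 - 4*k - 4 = (k + 2)*(k^2 - k - 2) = (k - 2)*(k + 2)*(k + 1)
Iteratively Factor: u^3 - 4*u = (u)*(u^2 - 4) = u*(u - 2)*(u + 2)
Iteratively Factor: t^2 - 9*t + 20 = (t - 4)*(t - 5)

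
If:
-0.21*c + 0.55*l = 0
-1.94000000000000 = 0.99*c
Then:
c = -1.96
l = -0.75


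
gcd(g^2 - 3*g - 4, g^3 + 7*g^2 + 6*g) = g + 1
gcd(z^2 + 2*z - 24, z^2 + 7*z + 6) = z + 6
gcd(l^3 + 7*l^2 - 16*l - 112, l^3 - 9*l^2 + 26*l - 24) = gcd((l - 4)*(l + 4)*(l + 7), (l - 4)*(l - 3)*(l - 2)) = l - 4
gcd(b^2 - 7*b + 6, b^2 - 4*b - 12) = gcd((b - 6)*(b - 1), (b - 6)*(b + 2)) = b - 6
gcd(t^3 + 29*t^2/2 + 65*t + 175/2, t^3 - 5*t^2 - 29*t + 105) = t + 5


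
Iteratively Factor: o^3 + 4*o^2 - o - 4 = (o - 1)*(o^2 + 5*o + 4) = (o - 1)*(o + 4)*(o + 1)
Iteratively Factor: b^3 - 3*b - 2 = (b - 2)*(b^2 + 2*b + 1) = (b - 2)*(b + 1)*(b + 1)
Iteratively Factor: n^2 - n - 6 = (n - 3)*(n + 2)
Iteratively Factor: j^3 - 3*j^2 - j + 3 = (j - 1)*(j^2 - 2*j - 3) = (j - 1)*(j + 1)*(j - 3)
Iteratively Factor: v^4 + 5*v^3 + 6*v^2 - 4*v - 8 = (v + 2)*(v^3 + 3*v^2 - 4) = (v - 1)*(v + 2)*(v^2 + 4*v + 4) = (v - 1)*(v + 2)^2*(v + 2)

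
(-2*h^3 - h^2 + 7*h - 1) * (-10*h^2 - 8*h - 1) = 20*h^5 + 26*h^4 - 60*h^3 - 45*h^2 + h + 1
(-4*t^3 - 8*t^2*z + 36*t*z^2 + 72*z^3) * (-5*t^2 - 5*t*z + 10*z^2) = 20*t^5 + 60*t^4*z - 180*t^3*z^2 - 620*t^2*z^3 + 720*z^5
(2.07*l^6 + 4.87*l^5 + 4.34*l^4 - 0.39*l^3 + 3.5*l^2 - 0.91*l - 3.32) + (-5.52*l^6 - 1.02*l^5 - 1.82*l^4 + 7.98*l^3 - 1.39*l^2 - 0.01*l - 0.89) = -3.45*l^6 + 3.85*l^5 + 2.52*l^4 + 7.59*l^3 + 2.11*l^2 - 0.92*l - 4.21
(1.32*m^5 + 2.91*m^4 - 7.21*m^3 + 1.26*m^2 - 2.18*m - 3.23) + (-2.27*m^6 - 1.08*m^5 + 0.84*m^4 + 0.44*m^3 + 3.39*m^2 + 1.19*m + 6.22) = -2.27*m^6 + 0.24*m^5 + 3.75*m^4 - 6.77*m^3 + 4.65*m^2 - 0.99*m + 2.99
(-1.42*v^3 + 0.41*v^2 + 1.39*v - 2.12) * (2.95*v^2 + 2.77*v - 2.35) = -4.189*v^5 - 2.7239*v^4 + 8.5732*v^3 - 3.3672*v^2 - 9.1389*v + 4.982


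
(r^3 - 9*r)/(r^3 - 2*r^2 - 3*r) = (r + 3)/(r + 1)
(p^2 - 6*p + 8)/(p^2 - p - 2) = (p - 4)/(p + 1)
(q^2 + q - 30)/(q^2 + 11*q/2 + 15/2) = 2*(q^2 + q - 30)/(2*q^2 + 11*q + 15)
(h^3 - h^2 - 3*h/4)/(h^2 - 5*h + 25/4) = h*(4*h^2 - 4*h - 3)/(4*h^2 - 20*h + 25)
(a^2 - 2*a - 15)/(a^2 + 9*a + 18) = (a - 5)/(a + 6)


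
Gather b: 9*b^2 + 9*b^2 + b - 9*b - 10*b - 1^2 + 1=18*b^2 - 18*b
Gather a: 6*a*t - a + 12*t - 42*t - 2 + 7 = a*(6*t - 1) - 30*t + 5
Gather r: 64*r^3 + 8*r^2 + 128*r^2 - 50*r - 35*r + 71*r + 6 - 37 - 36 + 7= 64*r^3 + 136*r^2 - 14*r - 60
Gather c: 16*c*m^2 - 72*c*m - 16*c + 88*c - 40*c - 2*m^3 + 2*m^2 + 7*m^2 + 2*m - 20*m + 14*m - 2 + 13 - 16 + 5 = c*(16*m^2 - 72*m + 32) - 2*m^3 + 9*m^2 - 4*m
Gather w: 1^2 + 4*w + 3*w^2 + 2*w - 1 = 3*w^2 + 6*w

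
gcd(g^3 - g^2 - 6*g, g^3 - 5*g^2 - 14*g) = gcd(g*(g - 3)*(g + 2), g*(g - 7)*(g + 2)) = g^2 + 2*g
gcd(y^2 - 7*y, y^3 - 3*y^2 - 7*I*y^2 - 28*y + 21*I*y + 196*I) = y - 7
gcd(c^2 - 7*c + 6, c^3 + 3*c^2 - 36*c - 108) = c - 6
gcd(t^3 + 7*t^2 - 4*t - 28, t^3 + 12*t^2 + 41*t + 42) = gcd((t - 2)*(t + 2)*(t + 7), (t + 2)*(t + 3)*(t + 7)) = t^2 + 9*t + 14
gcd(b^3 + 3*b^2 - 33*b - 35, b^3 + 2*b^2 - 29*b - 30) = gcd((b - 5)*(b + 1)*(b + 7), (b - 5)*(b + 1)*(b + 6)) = b^2 - 4*b - 5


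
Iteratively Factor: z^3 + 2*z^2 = (z)*(z^2 + 2*z) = z*(z + 2)*(z)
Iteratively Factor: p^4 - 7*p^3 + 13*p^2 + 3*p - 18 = (p + 1)*(p^3 - 8*p^2 + 21*p - 18) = (p - 2)*(p + 1)*(p^2 - 6*p + 9) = (p - 3)*(p - 2)*(p + 1)*(p - 3)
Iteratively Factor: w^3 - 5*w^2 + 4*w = (w - 1)*(w^2 - 4*w) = w*(w - 1)*(w - 4)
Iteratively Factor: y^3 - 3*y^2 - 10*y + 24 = (y + 3)*(y^2 - 6*y + 8) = (y - 4)*(y + 3)*(y - 2)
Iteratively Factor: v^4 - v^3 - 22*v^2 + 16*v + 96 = (v + 4)*(v^3 - 5*v^2 - 2*v + 24) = (v - 4)*(v + 4)*(v^2 - v - 6) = (v - 4)*(v - 3)*(v + 4)*(v + 2)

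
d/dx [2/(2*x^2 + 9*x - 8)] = 2*(-4*x - 9)/(2*x^2 + 9*x - 8)^2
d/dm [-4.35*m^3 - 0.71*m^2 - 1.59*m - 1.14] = -13.05*m^2 - 1.42*m - 1.59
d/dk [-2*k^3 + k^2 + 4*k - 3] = -6*k^2 + 2*k + 4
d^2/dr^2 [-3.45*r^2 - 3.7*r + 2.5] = -6.90000000000000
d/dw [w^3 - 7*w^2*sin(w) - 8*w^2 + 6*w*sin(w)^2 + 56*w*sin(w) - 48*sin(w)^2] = -7*w^2*cos(w) + 3*w^2 - 14*w*sin(w) + 6*w*sin(2*w) + 56*w*cos(w) - 16*w + 6*sin(w)^2 + 56*sin(w) - 48*sin(2*w)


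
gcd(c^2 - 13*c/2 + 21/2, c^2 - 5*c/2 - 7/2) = c - 7/2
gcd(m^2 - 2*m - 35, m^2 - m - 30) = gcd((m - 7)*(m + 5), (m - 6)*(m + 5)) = m + 5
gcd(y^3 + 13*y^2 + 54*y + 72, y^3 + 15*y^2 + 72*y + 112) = y + 4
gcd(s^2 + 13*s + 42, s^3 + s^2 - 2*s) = 1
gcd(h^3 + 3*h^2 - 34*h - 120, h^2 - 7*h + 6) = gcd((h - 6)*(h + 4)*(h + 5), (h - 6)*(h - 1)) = h - 6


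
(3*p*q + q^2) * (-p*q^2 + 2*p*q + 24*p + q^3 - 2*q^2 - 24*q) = -3*p^2*q^3 + 6*p^2*q^2 + 72*p^2*q + 2*p*q^4 - 4*p*q^3 - 48*p*q^2 + q^5 - 2*q^4 - 24*q^3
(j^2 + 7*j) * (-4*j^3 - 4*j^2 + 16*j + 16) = -4*j^5 - 32*j^4 - 12*j^3 + 128*j^2 + 112*j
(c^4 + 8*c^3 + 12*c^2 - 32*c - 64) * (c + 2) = c^5 + 10*c^4 + 28*c^3 - 8*c^2 - 128*c - 128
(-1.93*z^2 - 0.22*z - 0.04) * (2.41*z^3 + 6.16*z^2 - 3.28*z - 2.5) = -4.6513*z^5 - 12.419*z^4 + 4.8788*z^3 + 5.3002*z^2 + 0.6812*z + 0.1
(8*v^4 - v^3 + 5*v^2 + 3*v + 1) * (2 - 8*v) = -64*v^5 + 24*v^4 - 42*v^3 - 14*v^2 - 2*v + 2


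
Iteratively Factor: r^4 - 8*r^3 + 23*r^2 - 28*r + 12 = (r - 2)*(r^3 - 6*r^2 + 11*r - 6) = (r - 2)^2*(r^2 - 4*r + 3) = (r - 3)*(r - 2)^2*(r - 1)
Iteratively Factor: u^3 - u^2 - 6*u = (u - 3)*(u^2 + 2*u) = u*(u - 3)*(u + 2)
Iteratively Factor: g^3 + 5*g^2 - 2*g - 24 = (g + 4)*(g^2 + g - 6) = (g + 3)*(g + 4)*(g - 2)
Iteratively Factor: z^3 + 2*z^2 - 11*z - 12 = (z - 3)*(z^2 + 5*z + 4) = (z - 3)*(z + 4)*(z + 1)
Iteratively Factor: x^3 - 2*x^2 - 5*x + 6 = (x + 2)*(x^2 - 4*x + 3) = (x - 1)*(x + 2)*(x - 3)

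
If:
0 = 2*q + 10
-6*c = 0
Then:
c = 0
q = -5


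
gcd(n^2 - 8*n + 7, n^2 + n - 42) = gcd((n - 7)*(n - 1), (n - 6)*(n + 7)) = 1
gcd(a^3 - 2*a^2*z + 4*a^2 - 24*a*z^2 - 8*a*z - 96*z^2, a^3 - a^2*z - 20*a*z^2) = a + 4*z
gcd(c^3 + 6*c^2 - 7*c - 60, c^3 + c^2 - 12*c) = c^2 + c - 12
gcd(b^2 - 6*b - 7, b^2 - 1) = b + 1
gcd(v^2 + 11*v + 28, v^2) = 1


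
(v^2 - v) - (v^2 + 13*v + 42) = -14*v - 42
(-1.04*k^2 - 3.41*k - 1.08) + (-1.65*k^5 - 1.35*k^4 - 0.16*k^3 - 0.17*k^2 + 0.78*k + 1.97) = -1.65*k^5 - 1.35*k^4 - 0.16*k^3 - 1.21*k^2 - 2.63*k + 0.89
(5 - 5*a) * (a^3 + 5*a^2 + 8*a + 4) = -5*a^4 - 20*a^3 - 15*a^2 + 20*a + 20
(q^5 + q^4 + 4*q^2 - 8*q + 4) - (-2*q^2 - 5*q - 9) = q^5 + q^4 + 6*q^2 - 3*q + 13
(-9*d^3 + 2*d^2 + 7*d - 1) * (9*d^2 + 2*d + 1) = -81*d^5 + 58*d^3 + 7*d^2 + 5*d - 1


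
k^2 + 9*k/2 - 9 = (k - 3/2)*(k + 6)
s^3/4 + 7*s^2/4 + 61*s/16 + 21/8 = (s/4 + 1/2)*(s + 3/2)*(s + 7/2)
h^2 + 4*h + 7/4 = (h + 1/2)*(h + 7/2)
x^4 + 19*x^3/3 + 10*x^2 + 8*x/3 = x*(x + 1/3)*(x + 2)*(x + 4)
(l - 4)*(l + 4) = l^2 - 16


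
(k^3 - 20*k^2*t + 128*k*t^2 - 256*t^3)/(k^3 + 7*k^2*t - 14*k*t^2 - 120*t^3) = (k^2 - 16*k*t + 64*t^2)/(k^2 + 11*k*t + 30*t^2)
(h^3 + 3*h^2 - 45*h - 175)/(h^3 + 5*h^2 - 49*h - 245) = (h + 5)/(h + 7)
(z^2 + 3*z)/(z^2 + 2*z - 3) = z/(z - 1)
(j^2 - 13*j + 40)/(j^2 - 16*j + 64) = (j - 5)/(j - 8)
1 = 1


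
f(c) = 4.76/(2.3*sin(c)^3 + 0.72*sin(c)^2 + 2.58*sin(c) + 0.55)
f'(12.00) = -15.79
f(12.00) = -4.85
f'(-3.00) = 315.50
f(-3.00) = 24.56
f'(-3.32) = 13.14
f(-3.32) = 4.56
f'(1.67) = 0.14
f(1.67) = 0.78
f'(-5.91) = -6.18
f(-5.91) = 2.80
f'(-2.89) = 1766.58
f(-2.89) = -57.25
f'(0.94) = -1.24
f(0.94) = 1.10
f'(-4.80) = -0.12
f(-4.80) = 0.78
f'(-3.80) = 2.66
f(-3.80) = 1.63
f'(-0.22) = -1720100.27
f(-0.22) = -1798.31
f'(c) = 4.76*(-6.9*sin(c)^2*cos(c) - 1.44*sin(c)*cos(c) - 2.58*cos(c))/(2.3*sin(c)^3 + 0.72*sin(c)^2 + 2.58*sin(c) + 0.55)^2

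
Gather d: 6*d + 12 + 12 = 6*d + 24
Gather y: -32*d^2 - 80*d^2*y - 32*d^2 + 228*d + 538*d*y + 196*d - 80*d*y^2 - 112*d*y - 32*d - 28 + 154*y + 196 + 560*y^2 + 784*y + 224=-64*d^2 + 392*d + y^2*(560 - 80*d) + y*(-80*d^2 + 426*d + 938) + 392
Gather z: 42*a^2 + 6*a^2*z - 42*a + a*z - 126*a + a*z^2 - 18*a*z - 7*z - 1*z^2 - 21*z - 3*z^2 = 42*a^2 - 168*a + z^2*(a - 4) + z*(6*a^2 - 17*a - 28)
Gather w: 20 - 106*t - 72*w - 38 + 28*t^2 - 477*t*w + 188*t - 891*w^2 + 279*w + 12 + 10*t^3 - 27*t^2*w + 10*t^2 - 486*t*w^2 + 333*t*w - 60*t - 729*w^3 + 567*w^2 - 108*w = 10*t^3 + 38*t^2 + 22*t - 729*w^3 + w^2*(-486*t - 324) + w*(-27*t^2 - 144*t + 99) - 6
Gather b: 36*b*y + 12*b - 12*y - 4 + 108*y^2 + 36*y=b*(36*y + 12) + 108*y^2 + 24*y - 4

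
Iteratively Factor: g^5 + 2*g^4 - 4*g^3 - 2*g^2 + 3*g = (g - 1)*(g^4 + 3*g^3 - g^2 - 3*g) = (g - 1)*(g + 1)*(g^3 + 2*g^2 - 3*g) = (g - 1)*(g + 1)*(g + 3)*(g^2 - g) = (g - 1)^2*(g + 1)*(g + 3)*(g)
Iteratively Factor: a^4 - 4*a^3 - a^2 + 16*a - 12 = (a - 1)*(a^3 - 3*a^2 - 4*a + 12) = (a - 1)*(a + 2)*(a^2 - 5*a + 6) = (a - 3)*(a - 1)*(a + 2)*(a - 2)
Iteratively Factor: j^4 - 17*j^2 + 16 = (j - 1)*(j^3 + j^2 - 16*j - 16) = (j - 1)*(j + 4)*(j^2 - 3*j - 4) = (j - 4)*(j - 1)*(j + 4)*(j + 1)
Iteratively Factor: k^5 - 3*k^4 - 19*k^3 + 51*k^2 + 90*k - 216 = (k - 2)*(k^4 - k^3 - 21*k^2 + 9*k + 108) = (k - 2)*(k + 3)*(k^3 - 4*k^2 - 9*k + 36) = (k - 2)*(k + 3)^2*(k^2 - 7*k + 12) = (k - 4)*(k - 2)*(k + 3)^2*(k - 3)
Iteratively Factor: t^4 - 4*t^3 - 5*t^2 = (t - 5)*(t^3 + t^2) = t*(t - 5)*(t^2 + t) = t*(t - 5)*(t + 1)*(t)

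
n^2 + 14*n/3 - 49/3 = (n - 7/3)*(n + 7)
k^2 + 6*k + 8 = (k + 2)*(k + 4)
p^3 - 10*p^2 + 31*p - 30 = (p - 5)*(p - 3)*(p - 2)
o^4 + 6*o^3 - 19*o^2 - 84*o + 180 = (o - 3)*(o - 2)*(o + 5)*(o + 6)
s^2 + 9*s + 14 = (s + 2)*(s + 7)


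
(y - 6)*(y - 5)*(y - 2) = y^3 - 13*y^2 + 52*y - 60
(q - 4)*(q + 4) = q^2 - 16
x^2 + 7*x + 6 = (x + 1)*(x + 6)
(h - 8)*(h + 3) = h^2 - 5*h - 24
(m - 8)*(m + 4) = m^2 - 4*m - 32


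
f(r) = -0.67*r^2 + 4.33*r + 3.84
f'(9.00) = -7.73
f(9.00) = -11.46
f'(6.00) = -3.71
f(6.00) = 5.70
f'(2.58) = 0.87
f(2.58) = 10.55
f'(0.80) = 3.26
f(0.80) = 6.88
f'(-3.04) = 8.40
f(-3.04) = -15.52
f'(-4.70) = 10.63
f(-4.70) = -31.31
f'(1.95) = 1.72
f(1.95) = 9.74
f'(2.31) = 1.23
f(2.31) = 10.27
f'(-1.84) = 6.80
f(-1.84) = -6.40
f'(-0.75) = 5.34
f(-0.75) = 0.22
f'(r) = 4.33 - 1.34*r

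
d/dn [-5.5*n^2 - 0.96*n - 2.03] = -11.0*n - 0.96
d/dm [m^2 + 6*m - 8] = 2*m + 6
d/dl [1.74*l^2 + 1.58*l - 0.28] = 3.48*l + 1.58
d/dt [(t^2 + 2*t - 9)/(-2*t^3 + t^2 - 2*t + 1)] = 2*(t^4 + 4*t^3 - 29*t^2 + 10*t - 8)/(4*t^6 - 4*t^5 + 9*t^4 - 8*t^3 + 6*t^2 - 4*t + 1)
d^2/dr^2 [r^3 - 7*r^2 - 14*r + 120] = 6*r - 14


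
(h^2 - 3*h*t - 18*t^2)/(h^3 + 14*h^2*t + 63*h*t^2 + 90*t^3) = (h - 6*t)/(h^2 + 11*h*t + 30*t^2)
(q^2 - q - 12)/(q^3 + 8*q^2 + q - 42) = (q - 4)/(q^2 + 5*q - 14)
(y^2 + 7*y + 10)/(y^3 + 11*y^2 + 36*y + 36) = (y + 5)/(y^2 + 9*y + 18)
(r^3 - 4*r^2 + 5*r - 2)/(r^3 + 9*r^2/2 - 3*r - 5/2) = 2*(r^2 - 3*r + 2)/(2*r^2 + 11*r + 5)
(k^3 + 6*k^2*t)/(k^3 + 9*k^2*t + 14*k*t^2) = k*(k + 6*t)/(k^2 + 9*k*t + 14*t^2)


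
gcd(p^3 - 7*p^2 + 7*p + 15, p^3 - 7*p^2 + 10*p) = p - 5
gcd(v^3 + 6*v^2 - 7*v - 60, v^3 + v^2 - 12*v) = v^2 + v - 12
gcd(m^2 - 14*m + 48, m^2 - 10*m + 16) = m - 8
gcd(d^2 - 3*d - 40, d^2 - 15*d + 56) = d - 8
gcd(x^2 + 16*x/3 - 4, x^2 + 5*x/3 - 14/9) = x - 2/3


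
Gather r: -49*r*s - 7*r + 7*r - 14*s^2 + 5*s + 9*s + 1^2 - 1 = -49*r*s - 14*s^2 + 14*s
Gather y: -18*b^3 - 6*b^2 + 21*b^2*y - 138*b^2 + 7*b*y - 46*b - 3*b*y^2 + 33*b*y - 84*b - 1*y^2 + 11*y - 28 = -18*b^3 - 144*b^2 - 130*b + y^2*(-3*b - 1) + y*(21*b^2 + 40*b + 11) - 28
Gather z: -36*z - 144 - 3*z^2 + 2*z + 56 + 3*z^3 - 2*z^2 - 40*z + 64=3*z^3 - 5*z^2 - 74*z - 24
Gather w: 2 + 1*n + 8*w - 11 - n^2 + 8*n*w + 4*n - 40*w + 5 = -n^2 + 5*n + w*(8*n - 32) - 4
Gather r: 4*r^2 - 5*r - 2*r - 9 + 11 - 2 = 4*r^2 - 7*r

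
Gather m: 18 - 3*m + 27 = 45 - 3*m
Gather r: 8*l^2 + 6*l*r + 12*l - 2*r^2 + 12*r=8*l^2 + 12*l - 2*r^2 + r*(6*l + 12)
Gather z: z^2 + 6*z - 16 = z^2 + 6*z - 16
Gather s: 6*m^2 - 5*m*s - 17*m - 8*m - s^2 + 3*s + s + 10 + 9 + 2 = 6*m^2 - 25*m - s^2 + s*(4 - 5*m) + 21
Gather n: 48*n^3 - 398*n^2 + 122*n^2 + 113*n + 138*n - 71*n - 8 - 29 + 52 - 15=48*n^3 - 276*n^2 + 180*n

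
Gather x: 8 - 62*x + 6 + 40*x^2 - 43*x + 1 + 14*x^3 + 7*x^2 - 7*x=14*x^3 + 47*x^2 - 112*x + 15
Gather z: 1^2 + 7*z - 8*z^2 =-8*z^2 + 7*z + 1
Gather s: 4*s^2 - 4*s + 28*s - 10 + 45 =4*s^2 + 24*s + 35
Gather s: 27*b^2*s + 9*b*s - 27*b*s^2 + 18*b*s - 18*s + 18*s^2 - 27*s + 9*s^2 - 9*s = s^2*(27 - 27*b) + s*(27*b^2 + 27*b - 54)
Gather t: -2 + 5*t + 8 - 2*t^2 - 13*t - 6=-2*t^2 - 8*t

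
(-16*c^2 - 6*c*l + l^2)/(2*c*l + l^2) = (-8*c + l)/l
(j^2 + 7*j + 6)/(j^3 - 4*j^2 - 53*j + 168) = (j^2 + 7*j + 6)/(j^3 - 4*j^2 - 53*j + 168)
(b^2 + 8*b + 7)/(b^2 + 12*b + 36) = (b^2 + 8*b + 7)/(b^2 + 12*b + 36)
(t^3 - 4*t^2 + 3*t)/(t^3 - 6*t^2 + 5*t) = (t - 3)/(t - 5)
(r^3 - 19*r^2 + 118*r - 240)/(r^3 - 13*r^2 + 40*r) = (r - 6)/r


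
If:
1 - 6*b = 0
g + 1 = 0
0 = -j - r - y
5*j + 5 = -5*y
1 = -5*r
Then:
No Solution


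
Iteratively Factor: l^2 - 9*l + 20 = (l - 4)*(l - 5)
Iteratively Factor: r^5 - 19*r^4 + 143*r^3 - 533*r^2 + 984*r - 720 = (r - 4)*(r^4 - 15*r^3 + 83*r^2 - 201*r + 180) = (r - 4)^2*(r^3 - 11*r^2 + 39*r - 45) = (r - 4)^2*(r - 3)*(r^2 - 8*r + 15) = (r - 4)^2*(r - 3)^2*(r - 5)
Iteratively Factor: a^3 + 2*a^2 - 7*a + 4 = (a - 1)*(a^2 + 3*a - 4) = (a - 1)^2*(a + 4)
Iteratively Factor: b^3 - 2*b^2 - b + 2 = (b - 2)*(b^2 - 1) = (b - 2)*(b - 1)*(b + 1)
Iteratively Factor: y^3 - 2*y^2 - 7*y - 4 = (y + 1)*(y^2 - 3*y - 4) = (y + 1)^2*(y - 4)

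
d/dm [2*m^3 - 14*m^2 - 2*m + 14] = 6*m^2 - 28*m - 2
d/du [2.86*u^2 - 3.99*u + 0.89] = 5.72*u - 3.99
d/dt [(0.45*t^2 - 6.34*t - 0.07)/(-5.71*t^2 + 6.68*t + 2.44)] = (-33.1954*t^2 + 1.3966*t - 15.002)/(32.6041*t^4 - 76.2856*t^3 + 16.7576*t^2 + 32.5984*t + 5.9536)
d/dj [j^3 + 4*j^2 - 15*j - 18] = 3*j^2 + 8*j - 15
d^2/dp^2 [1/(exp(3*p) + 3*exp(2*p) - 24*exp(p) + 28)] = (9*exp(3*p) + 69*exp(2*p) + 228*exp(p) + 168)*exp(p)/(exp(7*p) + 13*exp(6*p) + 3*exp(5*p) - 361*exp(4*p) + 128*exp(3*p) + 3864*exp(2*p) - 8624*exp(p) + 5488)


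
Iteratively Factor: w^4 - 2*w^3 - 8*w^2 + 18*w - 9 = (w - 3)*(w^3 + w^2 - 5*w + 3) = (w - 3)*(w + 3)*(w^2 - 2*w + 1) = (w - 3)*(w - 1)*(w + 3)*(w - 1)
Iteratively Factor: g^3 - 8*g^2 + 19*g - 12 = (g - 3)*(g^2 - 5*g + 4) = (g - 3)*(g - 1)*(g - 4)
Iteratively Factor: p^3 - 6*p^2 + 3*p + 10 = (p - 5)*(p^2 - p - 2) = (p - 5)*(p + 1)*(p - 2)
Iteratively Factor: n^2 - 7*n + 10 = (n - 5)*(n - 2)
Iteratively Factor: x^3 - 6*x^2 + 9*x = (x - 3)*(x^2 - 3*x) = x*(x - 3)*(x - 3)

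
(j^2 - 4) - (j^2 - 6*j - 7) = 6*j + 3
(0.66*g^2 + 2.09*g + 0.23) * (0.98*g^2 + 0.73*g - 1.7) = 0.6468*g^4 + 2.53*g^3 + 0.6291*g^2 - 3.3851*g - 0.391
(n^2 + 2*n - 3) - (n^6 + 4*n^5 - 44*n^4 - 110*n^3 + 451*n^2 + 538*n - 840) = -n^6 - 4*n^5 + 44*n^4 + 110*n^3 - 450*n^2 - 536*n + 837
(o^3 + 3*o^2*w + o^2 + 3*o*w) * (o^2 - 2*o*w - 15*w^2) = o^5 + o^4*w + o^4 - 21*o^3*w^2 + o^3*w - 45*o^2*w^3 - 21*o^2*w^2 - 45*o*w^3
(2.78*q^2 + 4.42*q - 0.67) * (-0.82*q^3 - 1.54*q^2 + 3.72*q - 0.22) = -2.2796*q^5 - 7.9056*q^4 + 4.0842*q^3 + 16.8626*q^2 - 3.4648*q + 0.1474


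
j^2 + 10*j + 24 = (j + 4)*(j + 6)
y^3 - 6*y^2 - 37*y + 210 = (y - 7)*(y - 5)*(y + 6)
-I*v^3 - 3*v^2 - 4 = (v - 2*I)^2*(-I*v + 1)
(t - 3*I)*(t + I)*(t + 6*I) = t^3 + 4*I*t^2 + 15*t + 18*I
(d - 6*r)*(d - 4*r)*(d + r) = d^3 - 9*d^2*r + 14*d*r^2 + 24*r^3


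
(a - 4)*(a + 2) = a^2 - 2*a - 8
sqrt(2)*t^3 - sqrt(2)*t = t*(t - 1)*(sqrt(2)*t + sqrt(2))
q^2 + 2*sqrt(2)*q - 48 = (q - 4*sqrt(2))*(q + 6*sqrt(2))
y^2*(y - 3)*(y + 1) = y^4 - 2*y^3 - 3*y^2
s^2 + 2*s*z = s*(s + 2*z)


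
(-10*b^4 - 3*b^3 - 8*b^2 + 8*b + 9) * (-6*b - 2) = 60*b^5 + 38*b^4 + 54*b^3 - 32*b^2 - 70*b - 18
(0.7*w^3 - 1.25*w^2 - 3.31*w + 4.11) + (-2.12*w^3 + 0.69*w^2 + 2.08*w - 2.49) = -1.42*w^3 - 0.56*w^2 - 1.23*w + 1.62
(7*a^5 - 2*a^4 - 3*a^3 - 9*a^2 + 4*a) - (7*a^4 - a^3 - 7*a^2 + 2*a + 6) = 7*a^5 - 9*a^4 - 2*a^3 - 2*a^2 + 2*a - 6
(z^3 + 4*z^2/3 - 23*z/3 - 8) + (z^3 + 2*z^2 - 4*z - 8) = 2*z^3 + 10*z^2/3 - 35*z/3 - 16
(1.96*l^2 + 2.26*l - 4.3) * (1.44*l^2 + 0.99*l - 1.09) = 2.8224*l^4 + 5.1948*l^3 - 6.091*l^2 - 6.7204*l + 4.687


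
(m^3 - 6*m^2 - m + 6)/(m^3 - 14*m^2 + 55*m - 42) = (m + 1)/(m - 7)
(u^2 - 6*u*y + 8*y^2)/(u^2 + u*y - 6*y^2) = (u - 4*y)/(u + 3*y)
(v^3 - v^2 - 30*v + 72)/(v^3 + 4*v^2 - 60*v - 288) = (v^2 - 7*v + 12)/(v^2 - 2*v - 48)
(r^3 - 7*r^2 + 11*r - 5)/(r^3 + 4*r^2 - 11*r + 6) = (r - 5)/(r + 6)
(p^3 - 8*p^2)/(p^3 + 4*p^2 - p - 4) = p^2*(p - 8)/(p^3 + 4*p^2 - p - 4)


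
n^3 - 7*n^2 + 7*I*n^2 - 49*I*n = n*(n - 7)*(n + 7*I)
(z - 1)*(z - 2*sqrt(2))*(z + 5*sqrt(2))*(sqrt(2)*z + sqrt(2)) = sqrt(2)*z^4 + 6*z^3 - 21*sqrt(2)*z^2 - 6*z + 20*sqrt(2)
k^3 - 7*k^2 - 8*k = k*(k - 8)*(k + 1)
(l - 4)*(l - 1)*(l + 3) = l^3 - 2*l^2 - 11*l + 12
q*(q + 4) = q^2 + 4*q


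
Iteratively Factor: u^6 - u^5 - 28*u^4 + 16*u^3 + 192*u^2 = (u - 4)*(u^5 + 3*u^4 - 16*u^3 - 48*u^2) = (u - 4)*(u + 3)*(u^4 - 16*u^2) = (u - 4)^2*(u + 3)*(u^3 + 4*u^2) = u*(u - 4)^2*(u + 3)*(u^2 + 4*u) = u^2*(u - 4)^2*(u + 3)*(u + 4)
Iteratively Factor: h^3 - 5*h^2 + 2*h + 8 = (h - 4)*(h^2 - h - 2) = (h - 4)*(h - 2)*(h + 1)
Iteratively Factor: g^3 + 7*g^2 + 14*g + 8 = (g + 1)*(g^2 + 6*g + 8) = (g + 1)*(g + 2)*(g + 4)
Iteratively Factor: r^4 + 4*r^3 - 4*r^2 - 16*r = (r)*(r^3 + 4*r^2 - 4*r - 16) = r*(r + 2)*(r^2 + 2*r - 8) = r*(r + 2)*(r + 4)*(r - 2)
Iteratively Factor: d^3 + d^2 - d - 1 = (d + 1)*(d^2 - 1) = (d - 1)*(d + 1)*(d + 1)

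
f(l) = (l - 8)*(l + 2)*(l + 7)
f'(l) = (l - 8)*(l + 2) + (l - 8)*(l + 7) + (l + 2)*(l + 7)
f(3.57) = -260.82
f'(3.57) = -12.63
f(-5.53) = 70.21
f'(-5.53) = 22.68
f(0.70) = -151.77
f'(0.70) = -55.13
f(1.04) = -170.11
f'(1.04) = -52.68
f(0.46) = -138.37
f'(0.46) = -56.45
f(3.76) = -262.79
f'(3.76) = -8.07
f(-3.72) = 66.12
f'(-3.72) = -23.92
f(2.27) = -226.81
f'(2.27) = -38.00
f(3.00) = -250.00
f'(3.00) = -25.00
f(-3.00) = 44.00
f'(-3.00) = -37.00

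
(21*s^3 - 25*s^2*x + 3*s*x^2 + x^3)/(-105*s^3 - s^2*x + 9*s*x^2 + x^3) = (-s + x)/(5*s + x)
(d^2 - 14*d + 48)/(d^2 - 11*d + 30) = (d - 8)/(d - 5)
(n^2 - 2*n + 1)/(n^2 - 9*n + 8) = (n - 1)/(n - 8)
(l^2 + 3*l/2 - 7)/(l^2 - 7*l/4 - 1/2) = 2*(2*l + 7)/(4*l + 1)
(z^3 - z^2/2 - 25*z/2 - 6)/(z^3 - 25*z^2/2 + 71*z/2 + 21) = (z^2 - z - 12)/(z^2 - 13*z + 42)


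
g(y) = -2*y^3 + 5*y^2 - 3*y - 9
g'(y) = -6*y^2 + 10*y - 3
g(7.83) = -686.04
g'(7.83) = -292.55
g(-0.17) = -8.34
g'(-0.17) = -4.87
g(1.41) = -8.90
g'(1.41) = -0.83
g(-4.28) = 252.24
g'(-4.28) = -155.71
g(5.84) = -254.35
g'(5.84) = -149.23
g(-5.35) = 456.42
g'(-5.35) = -228.24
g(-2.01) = 33.47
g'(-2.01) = -47.34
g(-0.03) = -8.91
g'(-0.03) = -3.31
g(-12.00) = 4203.00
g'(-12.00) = -987.00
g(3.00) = -27.00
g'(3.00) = -27.00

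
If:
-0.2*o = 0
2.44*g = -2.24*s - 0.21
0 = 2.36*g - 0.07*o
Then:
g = 0.00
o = 0.00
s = -0.09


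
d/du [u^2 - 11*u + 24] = 2*u - 11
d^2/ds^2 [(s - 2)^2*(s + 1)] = 6*s - 6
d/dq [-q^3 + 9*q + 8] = 9 - 3*q^2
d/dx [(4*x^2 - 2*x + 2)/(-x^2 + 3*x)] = 2*(5*x^2 + 2*x - 3)/(x^2*(x^2 - 6*x + 9))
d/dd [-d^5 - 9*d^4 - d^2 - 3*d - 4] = -5*d^4 - 36*d^3 - 2*d - 3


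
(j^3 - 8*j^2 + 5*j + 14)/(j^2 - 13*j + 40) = (j^3 - 8*j^2 + 5*j + 14)/(j^2 - 13*j + 40)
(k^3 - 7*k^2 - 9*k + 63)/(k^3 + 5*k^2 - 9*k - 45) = (k - 7)/(k + 5)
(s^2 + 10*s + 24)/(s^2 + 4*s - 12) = (s + 4)/(s - 2)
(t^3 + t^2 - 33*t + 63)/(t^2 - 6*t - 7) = (-t^3 - t^2 + 33*t - 63)/(-t^2 + 6*t + 7)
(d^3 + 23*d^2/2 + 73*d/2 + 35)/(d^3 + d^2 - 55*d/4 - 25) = 2*(d^2 + 9*d + 14)/(2*d^2 - 3*d - 20)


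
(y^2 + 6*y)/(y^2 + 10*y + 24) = y/(y + 4)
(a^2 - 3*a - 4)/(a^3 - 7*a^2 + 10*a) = (a^2 - 3*a - 4)/(a*(a^2 - 7*a + 10))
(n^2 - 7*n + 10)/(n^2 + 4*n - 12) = (n - 5)/(n + 6)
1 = 1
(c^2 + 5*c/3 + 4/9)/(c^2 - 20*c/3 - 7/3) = (c + 4/3)/(c - 7)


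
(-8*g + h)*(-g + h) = 8*g^2 - 9*g*h + h^2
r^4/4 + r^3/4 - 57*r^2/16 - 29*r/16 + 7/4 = (r/4 + 1)*(r - 7/2)*(r - 1/2)*(r + 1)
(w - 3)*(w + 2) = w^2 - w - 6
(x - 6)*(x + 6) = x^2 - 36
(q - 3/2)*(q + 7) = q^2 + 11*q/2 - 21/2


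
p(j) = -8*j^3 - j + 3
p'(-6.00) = -865.00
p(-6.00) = 1737.00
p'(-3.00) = -217.00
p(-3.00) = 222.00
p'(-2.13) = -109.89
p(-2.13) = 82.44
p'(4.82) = -558.58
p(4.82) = -897.66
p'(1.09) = -29.51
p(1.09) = -8.45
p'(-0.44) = -5.65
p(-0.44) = 4.12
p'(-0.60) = -9.64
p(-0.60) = 5.33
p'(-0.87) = -19.17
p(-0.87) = 9.14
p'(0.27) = -2.75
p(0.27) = 2.57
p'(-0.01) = -1.00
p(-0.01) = 3.01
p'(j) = -24*j^2 - 1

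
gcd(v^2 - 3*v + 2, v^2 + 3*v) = 1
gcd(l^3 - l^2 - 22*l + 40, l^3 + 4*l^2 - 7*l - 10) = l^2 + 3*l - 10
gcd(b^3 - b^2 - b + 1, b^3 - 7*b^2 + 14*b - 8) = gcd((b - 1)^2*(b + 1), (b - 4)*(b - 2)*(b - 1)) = b - 1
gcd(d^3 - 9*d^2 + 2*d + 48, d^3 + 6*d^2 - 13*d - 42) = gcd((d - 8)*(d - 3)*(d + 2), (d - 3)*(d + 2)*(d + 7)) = d^2 - d - 6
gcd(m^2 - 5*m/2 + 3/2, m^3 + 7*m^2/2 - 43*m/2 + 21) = m - 3/2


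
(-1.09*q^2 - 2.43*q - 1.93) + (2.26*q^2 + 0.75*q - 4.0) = 1.17*q^2 - 1.68*q - 5.93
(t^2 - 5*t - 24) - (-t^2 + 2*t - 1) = 2*t^2 - 7*t - 23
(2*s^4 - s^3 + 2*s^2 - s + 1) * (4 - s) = -2*s^5 + 9*s^4 - 6*s^3 + 9*s^2 - 5*s + 4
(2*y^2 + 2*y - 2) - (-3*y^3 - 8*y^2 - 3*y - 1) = 3*y^3 + 10*y^2 + 5*y - 1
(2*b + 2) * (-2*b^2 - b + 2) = -4*b^3 - 6*b^2 + 2*b + 4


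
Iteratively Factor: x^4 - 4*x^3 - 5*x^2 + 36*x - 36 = (x - 2)*(x^3 - 2*x^2 - 9*x + 18) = (x - 2)*(x + 3)*(x^2 - 5*x + 6) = (x - 2)^2*(x + 3)*(x - 3)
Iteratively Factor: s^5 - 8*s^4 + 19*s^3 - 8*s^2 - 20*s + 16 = (s - 2)*(s^4 - 6*s^3 + 7*s^2 + 6*s - 8) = (s - 2)^2*(s^3 - 4*s^2 - s + 4) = (s - 2)^2*(s + 1)*(s^2 - 5*s + 4) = (s - 4)*(s - 2)^2*(s + 1)*(s - 1)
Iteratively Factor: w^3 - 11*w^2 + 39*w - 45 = (w - 3)*(w^2 - 8*w + 15) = (w - 3)^2*(w - 5)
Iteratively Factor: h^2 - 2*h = (h)*(h - 2)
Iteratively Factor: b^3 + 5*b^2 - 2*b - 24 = (b - 2)*(b^2 + 7*b + 12) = (b - 2)*(b + 3)*(b + 4)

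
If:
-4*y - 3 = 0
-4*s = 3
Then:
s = -3/4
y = -3/4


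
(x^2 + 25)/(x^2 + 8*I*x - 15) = (x - 5*I)/(x + 3*I)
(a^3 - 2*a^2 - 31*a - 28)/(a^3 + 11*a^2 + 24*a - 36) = (a^3 - 2*a^2 - 31*a - 28)/(a^3 + 11*a^2 + 24*a - 36)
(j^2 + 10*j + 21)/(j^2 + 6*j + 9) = (j + 7)/(j + 3)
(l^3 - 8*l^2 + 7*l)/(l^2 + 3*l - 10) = l*(l^2 - 8*l + 7)/(l^2 + 3*l - 10)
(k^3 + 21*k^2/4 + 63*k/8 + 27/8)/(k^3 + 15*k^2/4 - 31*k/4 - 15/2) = (2*k^2 + 9*k + 9)/(2*(k^2 + 3*k - 10))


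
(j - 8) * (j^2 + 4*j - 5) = j^3 - 4*j^2 - 37*j + 40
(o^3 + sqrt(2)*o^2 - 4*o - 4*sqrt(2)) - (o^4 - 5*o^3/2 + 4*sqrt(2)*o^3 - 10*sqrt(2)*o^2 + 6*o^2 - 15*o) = -o^4 - 4*sqrt(2)*o^3 + 7*o^3/2 - 6*o^2 + 11*sqrt(2)*o^2 + 11*o - 4*sqrt(2)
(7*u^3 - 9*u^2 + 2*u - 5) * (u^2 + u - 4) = 7*u^5 - 2*u^4 - 35*u^3 + 33*u^2 - 13*u + 20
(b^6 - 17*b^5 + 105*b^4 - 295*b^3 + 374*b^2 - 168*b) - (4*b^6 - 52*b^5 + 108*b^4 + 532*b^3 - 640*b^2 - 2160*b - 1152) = -3*b^6 + 35*b^5 - 3*b^4 - 827*b^3 + 1014*b^2 + 1992*b + 1152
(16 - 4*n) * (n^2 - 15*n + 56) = -4*n^3 + 76*n^2 - 464*n + 896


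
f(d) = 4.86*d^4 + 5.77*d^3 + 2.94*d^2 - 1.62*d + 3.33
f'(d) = 19.44*d^3 + 17.31*d^2 + 5.88*d - 1.62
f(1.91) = 115.85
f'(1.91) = 208.21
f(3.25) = 769.40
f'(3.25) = 867.67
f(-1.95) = 45.16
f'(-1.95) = -91.41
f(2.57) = 328.54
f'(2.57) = 457.81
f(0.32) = 3.35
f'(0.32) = 2.67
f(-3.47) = 507.89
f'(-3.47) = -625.84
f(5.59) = 5839.55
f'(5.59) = 3967.87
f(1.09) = 19.39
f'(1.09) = 50.53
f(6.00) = 7644.33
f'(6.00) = 4855.86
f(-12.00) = 91252.53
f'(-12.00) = -31171.86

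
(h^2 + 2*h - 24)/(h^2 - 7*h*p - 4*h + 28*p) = (-h - 6)/(-h + 7*p)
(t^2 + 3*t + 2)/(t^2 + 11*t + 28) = (t^2 + 3*t + 2)/(t^2 + 11*t + 28)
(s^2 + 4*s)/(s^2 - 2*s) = (s + 4)/(s - 2)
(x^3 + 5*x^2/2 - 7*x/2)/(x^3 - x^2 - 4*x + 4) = x*(2*x + 7)/(2*(x^2 - 4))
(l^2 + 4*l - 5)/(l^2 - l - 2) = (-l^2 - 4*l + 5)/(-l^2 + l + 2)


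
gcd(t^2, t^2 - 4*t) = t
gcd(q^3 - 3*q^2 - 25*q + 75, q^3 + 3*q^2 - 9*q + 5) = q + 5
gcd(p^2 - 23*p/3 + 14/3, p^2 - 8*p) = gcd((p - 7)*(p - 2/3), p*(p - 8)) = 1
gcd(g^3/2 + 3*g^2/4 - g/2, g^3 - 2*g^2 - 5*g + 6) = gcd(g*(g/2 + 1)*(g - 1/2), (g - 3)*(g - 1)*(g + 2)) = g + 2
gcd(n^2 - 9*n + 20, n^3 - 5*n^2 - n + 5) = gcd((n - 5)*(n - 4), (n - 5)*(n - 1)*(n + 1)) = n - 5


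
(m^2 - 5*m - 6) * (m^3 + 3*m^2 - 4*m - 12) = m^5 - 2*m^4 - 25*m^3 - 10*m^2 + 84*m + 72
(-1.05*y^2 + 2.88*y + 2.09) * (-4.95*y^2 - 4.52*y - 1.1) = 5.1975*y^4 - 9.51*y^3 - 22.2081*y^2 - 12.6148*y - 2.299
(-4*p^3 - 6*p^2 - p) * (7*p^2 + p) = -28*p^5 - 46*p^4 - 13*p^3 - p^2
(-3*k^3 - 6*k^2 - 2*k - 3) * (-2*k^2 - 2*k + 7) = 6*k^5 + 18*k^4 - 5*k^3 - 32*k^2 - 8*k - 21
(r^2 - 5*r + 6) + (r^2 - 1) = 2*r^2 - 5*r + 5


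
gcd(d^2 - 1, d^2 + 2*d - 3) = d - 1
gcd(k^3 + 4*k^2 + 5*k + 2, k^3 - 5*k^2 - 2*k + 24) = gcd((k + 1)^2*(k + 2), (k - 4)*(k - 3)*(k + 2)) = k + 2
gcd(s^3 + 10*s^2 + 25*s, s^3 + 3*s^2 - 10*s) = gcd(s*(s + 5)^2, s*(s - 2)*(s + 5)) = s^2 + 5*s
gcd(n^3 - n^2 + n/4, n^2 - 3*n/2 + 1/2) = n - 1/2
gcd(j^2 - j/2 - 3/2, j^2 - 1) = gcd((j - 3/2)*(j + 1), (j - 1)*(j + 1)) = j + 1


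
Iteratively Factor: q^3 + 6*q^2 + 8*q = (q + 4)*(q^2 + 2*q) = (q + 2)*(q + 4)*(q)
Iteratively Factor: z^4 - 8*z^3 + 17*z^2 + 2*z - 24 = (z - 2)*(z^3 - 6*z^2 + 5*z + 12) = (z - 3)*(z - 2)*(z^2 - 3*z - 4) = (z - 3)*(z - 2)*(z + 1)*(z - 4)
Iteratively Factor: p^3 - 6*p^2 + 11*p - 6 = (p - 3)*(p^2 - 3*p + 2) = (p - 3)*(p - 1)*(p - 2)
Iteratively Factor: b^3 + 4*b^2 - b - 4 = (b + 4)*(b^2 - 1) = (b + 1)*(b + 4)*(b - 1)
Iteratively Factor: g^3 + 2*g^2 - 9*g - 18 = (g - 3)*(g^2 + 5*g + 6) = (g - 3)*(g + 2)*(g + 3)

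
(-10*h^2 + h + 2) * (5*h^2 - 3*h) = -50*h^4 + 35*h^3 + 7*h^2 - 6*h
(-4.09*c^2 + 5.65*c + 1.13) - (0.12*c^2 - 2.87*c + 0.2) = -4.21*c^2 + 8.52*c + 0.93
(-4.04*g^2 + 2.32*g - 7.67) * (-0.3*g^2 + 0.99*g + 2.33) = 1.212*g^4 - 4.6956*g^3 - 4.8154*g^2 - 2.1877*g - 17.8711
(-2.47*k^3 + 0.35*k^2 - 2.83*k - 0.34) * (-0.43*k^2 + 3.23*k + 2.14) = 1.0621*k^5 - 8.1286*k^4 - 2.9384*k^3 - 8.2457*k^2 - 7.1544*k - 0.7276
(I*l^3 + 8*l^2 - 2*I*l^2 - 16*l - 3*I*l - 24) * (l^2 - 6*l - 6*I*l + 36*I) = I*l^5 + 14*l^4 - 8*I*l^4 - 112*l^3 - 39*I*l^3 + 126*l^2 + 402*I*l^2 + 252*l - 432*I*l - 864*I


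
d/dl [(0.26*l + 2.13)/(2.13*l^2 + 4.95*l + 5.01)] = (0.5538*l^2 + 1.287*l - (0.26*l + 2.13)*(4.26*l + 4.95) + 1.3026)/(2.13*l^2 + 4.95*l + 5.01)^2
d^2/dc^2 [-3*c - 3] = 0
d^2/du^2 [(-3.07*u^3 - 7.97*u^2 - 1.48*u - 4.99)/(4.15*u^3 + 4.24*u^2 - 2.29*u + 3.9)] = (-1.13686837721616e-13*u^7 - 166.487209999999*u^6 - 327.99027*u^5 - 1045.73775*u^4 + 234.274845999999*u^3 + 988.991586*u^2 + 641.955804*u - 156.189998)/(71.473375*u^9 + 219.0702*u^8 + 105.502545*u^7 + 35.959234*u^6 + 353.529333*u^5 + 54.660972*u^4 - 49.849129*u^3 + 254.82717*u^2 - 104.4927*u + 59.319)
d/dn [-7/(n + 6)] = 7/(n + 6)^2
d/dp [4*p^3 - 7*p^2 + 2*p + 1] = 12*p^2 - 14*p + 2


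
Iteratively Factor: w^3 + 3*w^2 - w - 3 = (w - 1)*(w^2 + 4*w + 3) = (w - 1)*(w + 3)*(w + 1)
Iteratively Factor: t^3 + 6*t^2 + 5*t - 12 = (t - 1)*(t^2 + 7*t + 12) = (t - 1)*(t + 4)*(t + 3)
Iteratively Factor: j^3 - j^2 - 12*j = (j)*(j^2 - j - 12) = j*(j + 3)*(j - 4)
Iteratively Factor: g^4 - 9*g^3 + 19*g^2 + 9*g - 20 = (g - 1)*(g^3 - 8*g^2 + 11*g + 20) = (g - 1)*(g + 1)*(g^2 - 9*g + 20) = (g - 4)*(g - 1)*(g + 1)*(g - 5)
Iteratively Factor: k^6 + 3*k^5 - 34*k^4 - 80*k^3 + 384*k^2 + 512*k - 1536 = (k - 3)*(k^5 + 6*k^4 - 16*k^3 - 128*k^2 + 512) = (k - 3)*(k + 4)*(k^4 + 2*k^3 - 24*k^2 - 32*k + 128) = (k - 3)*(k - 2)*(k + 4)*(k^3 + 4*k^2 - 16*k - 64) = (k - 3)*(k - 2)*(k + 4)^2*(k^2 - 16) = (k - 3)*(k - 2)*(k + 4)^3*(k - 4)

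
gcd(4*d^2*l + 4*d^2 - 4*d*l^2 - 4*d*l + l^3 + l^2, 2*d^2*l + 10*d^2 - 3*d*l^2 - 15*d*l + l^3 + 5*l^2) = 2*d - l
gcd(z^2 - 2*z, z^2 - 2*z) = z^2 - 2*z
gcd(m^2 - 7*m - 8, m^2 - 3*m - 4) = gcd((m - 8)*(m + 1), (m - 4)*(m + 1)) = m + 1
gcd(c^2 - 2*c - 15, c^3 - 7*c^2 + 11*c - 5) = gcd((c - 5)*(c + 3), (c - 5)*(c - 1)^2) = c - 5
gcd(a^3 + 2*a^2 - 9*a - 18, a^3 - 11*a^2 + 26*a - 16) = 1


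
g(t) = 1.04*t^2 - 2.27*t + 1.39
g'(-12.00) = -27.23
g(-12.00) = 178.39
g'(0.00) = -2.27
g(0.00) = 1.39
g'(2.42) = 2.76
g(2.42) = 1.99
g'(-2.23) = -6.91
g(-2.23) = 11.62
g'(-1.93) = -6.28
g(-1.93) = 9.64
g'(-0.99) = -4.33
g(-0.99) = 4.66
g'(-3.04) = -8.59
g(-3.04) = 17.90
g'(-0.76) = -3.85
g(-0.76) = 3.72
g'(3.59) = 5.20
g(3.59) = 6.64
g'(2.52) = 2.97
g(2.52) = 2.27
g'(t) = 2.08*t - 2.27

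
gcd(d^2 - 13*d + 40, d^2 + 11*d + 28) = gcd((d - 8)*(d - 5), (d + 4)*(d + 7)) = 1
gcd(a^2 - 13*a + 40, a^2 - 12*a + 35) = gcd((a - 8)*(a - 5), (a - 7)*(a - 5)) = a - 5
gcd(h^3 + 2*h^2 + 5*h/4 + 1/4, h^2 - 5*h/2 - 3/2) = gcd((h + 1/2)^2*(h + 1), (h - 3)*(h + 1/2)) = h + 1/2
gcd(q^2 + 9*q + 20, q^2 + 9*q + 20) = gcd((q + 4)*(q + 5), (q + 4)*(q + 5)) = q^2 + 9*q + 20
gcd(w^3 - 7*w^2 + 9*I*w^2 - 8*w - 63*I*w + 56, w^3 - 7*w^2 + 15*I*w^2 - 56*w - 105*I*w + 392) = w^2 + w*(-7 + 8*I) - 56*I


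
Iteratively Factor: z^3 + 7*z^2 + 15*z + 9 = (z + 3)*(z^2 + 4*z + 3) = (z + 3)^2*(z + 1)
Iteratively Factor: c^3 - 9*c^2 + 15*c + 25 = (c + 1)*(c^2 - 10*c + 25) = (c - 5)*(c + 1)*(c - 5)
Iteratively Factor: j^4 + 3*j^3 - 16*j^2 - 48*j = (j + 3)*(j^3 - 16*j) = (j - 4)*(j + 3)*(j^2 + 4*j) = j*(j - 4)*(j + 3)*(j + 4)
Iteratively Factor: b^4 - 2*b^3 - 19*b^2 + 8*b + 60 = (b + 3)*(b^3 - 5*b^2 - 4*b + 20) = (b - 5)*(b + 3)*(b^2 - 4) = (b - 5)*(b - 2)*(b + 3)*(b + 2)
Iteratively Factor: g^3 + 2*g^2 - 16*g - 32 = (g + 4)*(g^2 - 2*g - 8) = (g - 4)*(g + 4)*(g + 2)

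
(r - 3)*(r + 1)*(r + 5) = r^3 + 3*r^2 - 13*r - 15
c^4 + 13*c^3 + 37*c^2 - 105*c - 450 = (c - 3)*(c + 5)^2*(c + 6)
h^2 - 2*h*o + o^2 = (-h + o)^2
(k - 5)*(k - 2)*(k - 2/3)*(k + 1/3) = k^4 - 22*k^3/3 + 109*k^2/9 - 16*k/9 - 20/9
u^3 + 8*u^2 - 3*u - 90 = (u - 3)*(u + 5)*(u + 6)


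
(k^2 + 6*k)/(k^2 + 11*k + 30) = k/(k + 5)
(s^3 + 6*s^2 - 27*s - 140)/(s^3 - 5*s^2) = 1 + 11/s + 28/s^2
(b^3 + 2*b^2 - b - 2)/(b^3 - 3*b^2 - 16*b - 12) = (b - 1)/(b - 6)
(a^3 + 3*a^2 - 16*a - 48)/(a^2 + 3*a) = a - 16/a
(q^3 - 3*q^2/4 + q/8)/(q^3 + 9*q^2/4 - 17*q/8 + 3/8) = q/(q + 3)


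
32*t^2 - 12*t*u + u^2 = (-8*t + u)*(-4*t + u)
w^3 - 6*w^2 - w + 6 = (w - 6)*(w - 1)*(w + 1)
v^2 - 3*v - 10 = (v - 5)*(v + 2)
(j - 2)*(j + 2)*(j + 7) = j^3 + 7*j^2 - 4*j - 28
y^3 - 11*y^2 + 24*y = y*(y - 8)*(y - 3)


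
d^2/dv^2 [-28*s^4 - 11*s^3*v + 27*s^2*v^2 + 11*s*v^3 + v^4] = 54*s^2 + 66*s*v + 12*v^2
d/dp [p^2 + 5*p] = 2*p + 5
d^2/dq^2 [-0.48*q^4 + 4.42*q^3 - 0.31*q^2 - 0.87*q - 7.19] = -5.76*q^2 + 26.52*q - 0.62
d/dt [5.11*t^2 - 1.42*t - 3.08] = 10.22*t - 1.42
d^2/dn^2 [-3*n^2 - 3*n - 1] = -6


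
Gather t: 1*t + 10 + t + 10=2*t + 20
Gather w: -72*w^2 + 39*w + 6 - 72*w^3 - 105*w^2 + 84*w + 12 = -72*w^3 - 177*w^2 + 123*w + 18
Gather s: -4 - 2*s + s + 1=-s - 3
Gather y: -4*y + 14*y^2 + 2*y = 14*y^2 - 2*y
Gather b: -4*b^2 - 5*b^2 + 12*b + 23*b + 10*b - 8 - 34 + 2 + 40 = -9*b^2 + 45*b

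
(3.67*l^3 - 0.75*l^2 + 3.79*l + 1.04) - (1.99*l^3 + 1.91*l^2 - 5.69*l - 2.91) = 1.68*l^3 - 2.66*l^2 + 9.48*l + 3.95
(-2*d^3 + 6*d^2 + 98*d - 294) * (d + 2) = -2*d^4 + 2*d^3 + 110*d^2 - 98*d - 588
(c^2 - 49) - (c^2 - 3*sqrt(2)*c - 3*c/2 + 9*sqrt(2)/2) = 3*c/2 + 3*sqrt(2)*c - 49 - 9*sqrt(2)/2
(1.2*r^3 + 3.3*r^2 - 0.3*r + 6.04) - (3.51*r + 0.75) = 1.2*r^3 + 3.3*r^2 - 3.81*r + 5.29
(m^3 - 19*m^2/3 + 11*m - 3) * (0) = 0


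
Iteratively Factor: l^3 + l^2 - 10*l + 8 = (l + 4)*(l^2 - 3*l + 2) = (l - 2)*(l + 4)*(l - 1)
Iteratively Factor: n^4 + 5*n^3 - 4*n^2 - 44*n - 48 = (n + 2)*(n^3 + 3*n^2 - 10*n - 24) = (n - 3)*(n + 2)*(n^2 + 6*n + 8) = (n - 3)*(n + 2)*(n + 4)*(n + 2)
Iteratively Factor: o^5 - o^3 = (o)*(o^4 - o^2) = o*(o + 1)*(o^3 - o^2) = o*(o - 1)*(o + 1)*(o^2) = o^2*(o - 1)*(o + 1)*(o)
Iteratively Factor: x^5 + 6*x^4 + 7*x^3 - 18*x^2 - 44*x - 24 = (x + 3)*(x^4 + 3*x^3 - 2*x^2 - 12*x - 8) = (x + 2)*(x + 3)*(x^3 + x^2 - 4*x - 4) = (x + 2)^2*(x + 3)*(x^2 - x - 2) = (x - 2)*(x + 2)^2*(x + 3)*(x + 1)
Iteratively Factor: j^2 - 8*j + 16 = (j - 4)*(j - 4)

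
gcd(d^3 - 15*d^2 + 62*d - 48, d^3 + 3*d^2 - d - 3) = d - 1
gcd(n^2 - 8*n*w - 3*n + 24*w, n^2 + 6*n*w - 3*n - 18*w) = n - 3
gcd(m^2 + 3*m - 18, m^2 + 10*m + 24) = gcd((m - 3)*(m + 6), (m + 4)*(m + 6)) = m + 6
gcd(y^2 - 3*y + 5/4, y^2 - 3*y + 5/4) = y^2 - 3*y + 5/4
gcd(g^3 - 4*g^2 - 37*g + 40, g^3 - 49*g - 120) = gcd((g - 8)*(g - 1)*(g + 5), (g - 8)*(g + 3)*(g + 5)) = g^2 - 3*g - 40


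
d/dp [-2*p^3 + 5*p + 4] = 5 - 6*p^2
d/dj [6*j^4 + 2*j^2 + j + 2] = 24*j^3 + 4*j + 1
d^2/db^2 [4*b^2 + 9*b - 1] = 8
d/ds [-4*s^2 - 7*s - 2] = -8*s - 7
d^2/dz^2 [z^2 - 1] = 2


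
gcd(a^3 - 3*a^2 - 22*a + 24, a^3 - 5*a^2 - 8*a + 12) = a^2 - 7*a + 6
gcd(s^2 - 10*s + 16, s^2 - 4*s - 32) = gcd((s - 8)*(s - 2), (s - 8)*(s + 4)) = s - 8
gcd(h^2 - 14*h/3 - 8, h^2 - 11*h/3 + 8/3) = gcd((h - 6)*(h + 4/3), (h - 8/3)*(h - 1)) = 1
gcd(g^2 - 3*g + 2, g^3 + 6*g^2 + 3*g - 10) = g - 1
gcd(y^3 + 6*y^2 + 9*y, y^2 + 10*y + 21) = y + 3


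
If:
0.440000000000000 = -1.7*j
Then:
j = -0.26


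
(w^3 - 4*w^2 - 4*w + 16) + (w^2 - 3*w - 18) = w^3 - 3*w^2 - 7*w - 2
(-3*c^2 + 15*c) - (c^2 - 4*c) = -4*c^2 + 19*c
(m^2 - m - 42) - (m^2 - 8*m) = 7*m - 42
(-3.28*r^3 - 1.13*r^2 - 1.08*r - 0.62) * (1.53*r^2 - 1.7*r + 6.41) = -5.0184*r^5 + 3.8471*r^4 - 20.7562*r^3 - 6.3559*r^2 - 5.8688*r - 3.9742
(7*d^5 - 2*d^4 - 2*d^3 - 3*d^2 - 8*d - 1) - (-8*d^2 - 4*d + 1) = 7*d^5 - 2*d^4 - 2*d^3 + 5*d^2 - 4*d - 2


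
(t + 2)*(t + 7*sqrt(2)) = t^2 + 2*t + 7*sqrt(2)*t + 14*sqrt(2)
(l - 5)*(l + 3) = l^2 - 2*l - 15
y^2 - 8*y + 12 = (y - 6)*(y - 2)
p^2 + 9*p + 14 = (p + 2)*(p + 7)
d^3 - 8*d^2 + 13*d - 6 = (d - 6)*(d - 1)^2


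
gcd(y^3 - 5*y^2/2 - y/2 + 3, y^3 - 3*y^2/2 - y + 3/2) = y^2 - y/2 - 3/2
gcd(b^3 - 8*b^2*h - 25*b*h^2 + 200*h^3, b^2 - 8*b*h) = b - 8*h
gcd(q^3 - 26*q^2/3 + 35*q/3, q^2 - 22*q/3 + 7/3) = q - 7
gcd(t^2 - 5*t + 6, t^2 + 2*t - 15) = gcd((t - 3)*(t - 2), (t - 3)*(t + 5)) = t - 3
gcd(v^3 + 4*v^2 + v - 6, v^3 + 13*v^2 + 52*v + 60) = v + 2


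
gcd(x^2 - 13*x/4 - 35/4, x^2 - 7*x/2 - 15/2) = x - 5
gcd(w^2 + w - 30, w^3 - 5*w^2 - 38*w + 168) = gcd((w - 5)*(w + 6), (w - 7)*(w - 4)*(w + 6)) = w + 6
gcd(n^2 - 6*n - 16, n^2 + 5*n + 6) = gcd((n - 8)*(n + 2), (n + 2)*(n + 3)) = n + 2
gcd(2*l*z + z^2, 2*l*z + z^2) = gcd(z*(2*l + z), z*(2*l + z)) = 2*l*z + z^2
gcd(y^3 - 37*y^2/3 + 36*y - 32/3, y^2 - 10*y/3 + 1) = y - 1/3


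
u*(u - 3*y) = u^2 - 3*u*y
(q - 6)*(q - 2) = q^2 - 8*q + 12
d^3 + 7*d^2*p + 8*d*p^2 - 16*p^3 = (d - p)*(d + 4*p)^2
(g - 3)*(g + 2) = g^2 - g - 6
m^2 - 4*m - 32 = (m - 8)*(m + 4)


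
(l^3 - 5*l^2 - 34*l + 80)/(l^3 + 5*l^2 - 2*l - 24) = (l^2 - 3*l - 40)/(l^2 + 7*l + 12)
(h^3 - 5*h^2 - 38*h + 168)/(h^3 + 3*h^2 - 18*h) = (h^2 - 11*h + 28)/(h*(h - 3))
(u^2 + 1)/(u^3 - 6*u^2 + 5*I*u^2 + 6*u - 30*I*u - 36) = (u + I)/(u^2 + 6*u*(-1 + I) - 36*I)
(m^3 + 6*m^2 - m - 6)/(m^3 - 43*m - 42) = (m - 1)/(m - 7)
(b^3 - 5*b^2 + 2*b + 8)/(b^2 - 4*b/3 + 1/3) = 3*(b^3 - 5*b^2 + 2*b + 8)/(3*b^2 - 4*b + 1)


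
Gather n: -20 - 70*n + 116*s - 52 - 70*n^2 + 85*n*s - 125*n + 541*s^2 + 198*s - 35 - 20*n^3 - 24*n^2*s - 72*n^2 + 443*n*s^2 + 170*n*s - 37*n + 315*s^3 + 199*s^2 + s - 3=-20*n^3 + n^2*(-24*s - 142) + n*(443*s^2 + 255*s - 232) + 315*s^3 + 740*s^2 + 315*s - 110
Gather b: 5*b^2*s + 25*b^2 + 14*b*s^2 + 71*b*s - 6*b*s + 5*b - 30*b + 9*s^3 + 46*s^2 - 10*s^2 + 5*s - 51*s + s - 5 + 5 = b^2*(5*s + 25) + b*(14*s^2 + 65*s - 25) + 9*s^3 + 36*s^2 - 45*s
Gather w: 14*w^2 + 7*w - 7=14*w^2 + 7*w - 7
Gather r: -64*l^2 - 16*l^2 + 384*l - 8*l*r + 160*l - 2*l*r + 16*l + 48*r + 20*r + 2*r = -80*l^2 + 560*l + r*(70 - 10*l)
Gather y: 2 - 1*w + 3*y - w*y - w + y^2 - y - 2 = -2*w + y^2 + y*(2 - w)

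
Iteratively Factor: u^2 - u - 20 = (u + 4)*(u - 5)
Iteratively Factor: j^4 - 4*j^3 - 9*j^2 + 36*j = (j - 4)*(j^3 - 9*j) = j*(j - 4)*(j^2 - 9) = j*(j - 4)*(j + 3)*(j - 3)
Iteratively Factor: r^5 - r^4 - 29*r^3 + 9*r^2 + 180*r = (r + 4)*(r^4 - 5*r^3 - 9*r^2 + 45*r) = (r - 3)*(r + 4)*(r^3 - 2*r^2 - 15*r) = (r - 3)*(r + 3)*(r + 4)*(r^2 - 5*r) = r*(r - 3)*(r + 3)*(r + 4)*(r - 5)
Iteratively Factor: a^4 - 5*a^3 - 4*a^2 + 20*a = (a - 5)*(a^3 - 4*a) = (a - 5)*(a - 2)*(a^2 + 2*a) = a*(a - 5)*(a - 2)*(a + 2)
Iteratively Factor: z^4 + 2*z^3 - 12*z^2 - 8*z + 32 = (z + 2)*(z^3 - 12*z + 16) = (z - 2)*(z + 2)*(z^2 + 2*z - 8) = (z - 2)*(z + 2)*(z + 4)*(z - 2)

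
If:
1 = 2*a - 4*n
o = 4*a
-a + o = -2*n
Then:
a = 1/8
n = -3/16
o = 1/2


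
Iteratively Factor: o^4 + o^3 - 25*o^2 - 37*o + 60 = (o + 3)*(o^3 - 2*o^2 - 19*o + 20) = (o - 5)*(o + 3)*(o^2 + 3*o - 4) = (o - 5)*(o - 1)*(o + 3)*(o + 4)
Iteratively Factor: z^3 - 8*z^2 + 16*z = (z - 4)*(z^2 - 4*z) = z*(z - 4)*(z - 4)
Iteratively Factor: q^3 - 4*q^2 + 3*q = (q)*(q^2 - 4*q + 3) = q*(q - 1)*(q - 3)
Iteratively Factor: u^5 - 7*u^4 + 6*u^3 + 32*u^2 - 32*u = (u - 4)*(u^4 - 3*u^3 - 6*u^2 + 8*u) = u*(u - 4)*(u^3 - 3*u^2 - 6*u + 8) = u*(u - 4)^2*(u^2 + u - 2) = u*(u - 4)^2*(u - 1)*(u + 2)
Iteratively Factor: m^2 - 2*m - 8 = (m - 4)*(m + 2)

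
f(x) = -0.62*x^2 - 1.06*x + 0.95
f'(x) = -1.24*x - 1.06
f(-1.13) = 1.36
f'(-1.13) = 0.34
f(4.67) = -17.52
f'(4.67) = -6.85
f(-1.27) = 1.30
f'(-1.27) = 0.51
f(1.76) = -2.84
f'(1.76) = -3.24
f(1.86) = -3.17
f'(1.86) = -3.37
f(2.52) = -5.66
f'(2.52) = -4.18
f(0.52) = 0.23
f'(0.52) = -1.70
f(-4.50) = -6.84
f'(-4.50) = 4.52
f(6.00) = -27.73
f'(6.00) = -8.50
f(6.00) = -27.73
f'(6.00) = -8.50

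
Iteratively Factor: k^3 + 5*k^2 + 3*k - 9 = (k - 1)*(k^2 + 6*k + 9) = (k - 1)*(k + 3)*(k + 3)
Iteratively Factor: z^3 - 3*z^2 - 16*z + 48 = (z + 4)*(z^2 - 7*z + 12) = (z - 4)*(z + 4)*(z - 3)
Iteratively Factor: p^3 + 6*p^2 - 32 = (p + 4)*(p^2 + 2*p - 8) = (p - 2)*(p + 4)*(p + 4)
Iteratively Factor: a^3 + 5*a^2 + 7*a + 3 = (a + 3)*(a^2 + 2*a + 1) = (a + 1)*(a + 3)*(a + 1)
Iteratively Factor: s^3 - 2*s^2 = (s)*(s^2 - 2*s) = s^2*(s - 2)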